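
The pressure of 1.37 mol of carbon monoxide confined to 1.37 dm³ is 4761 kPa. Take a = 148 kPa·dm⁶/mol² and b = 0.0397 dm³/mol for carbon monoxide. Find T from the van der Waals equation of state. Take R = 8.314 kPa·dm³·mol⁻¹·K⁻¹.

T ≈ 567.0 K

T = (P + a n²/V²)(V − nb)/(nR)
P + a n²/V² = 4761 + (148)(1.37)²/(1.37)² = 4909.0 kPa
V − nb = 1.37 − (1.37)(0.0397) = 1.3156 dm³
T = (4909.0)(1.3156)/((1.37)(8.314)) = 567.0 K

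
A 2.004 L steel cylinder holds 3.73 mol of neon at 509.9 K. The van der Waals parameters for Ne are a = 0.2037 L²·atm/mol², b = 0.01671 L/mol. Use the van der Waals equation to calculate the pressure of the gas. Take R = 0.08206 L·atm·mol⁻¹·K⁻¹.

P ≈ 79.67 atm

P = nRT/(V − nb) − a n²/V²
nRT/(V − nb) = (3.73)(0.08206)(509.9)/(2.004 − 3.73×0.01671) = 156.07/1.9417 = 80.378 atm
a n²/V² = (0.2037)(3.73)²/(2.004)² = 0.70569 atm
P = 80.378 − 0.70569 = 79.67 atm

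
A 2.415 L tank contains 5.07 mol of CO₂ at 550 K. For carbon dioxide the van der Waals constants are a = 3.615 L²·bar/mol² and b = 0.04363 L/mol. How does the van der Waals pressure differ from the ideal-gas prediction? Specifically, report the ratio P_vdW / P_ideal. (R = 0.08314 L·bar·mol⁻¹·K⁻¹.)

P_vdW / P_ideal ≈ 0.9349

Ideal: P_ideal = nRT/V = (5.07)(0.08314)(550)/2.415 = 95.9983 bar
vdW: P = nRT/(V − nb) − a n²/V² = 231.836/2.19380 − 92.9232/5.83223 = 105.678 − 15.9327 = 89.745 bar
Ratio = 89.745/95.9983 = 0.9349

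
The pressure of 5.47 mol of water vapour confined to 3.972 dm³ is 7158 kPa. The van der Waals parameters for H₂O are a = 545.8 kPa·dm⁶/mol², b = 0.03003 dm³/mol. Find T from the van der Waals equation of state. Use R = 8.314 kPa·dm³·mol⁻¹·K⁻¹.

T ≈ 686.0 K

T = (P + a n²/V²)(V − nb)/(nR)
P + a n²/V² = 7158 + (545.8)(5.47)²/(3.972)² = 8193.1 kPa
V − nb = 3.972 − (5.47)(0.03003) = 3.8077 dm³
T = (8193.1)(3.8077)/((5.47)(8.314)) = 686.0 K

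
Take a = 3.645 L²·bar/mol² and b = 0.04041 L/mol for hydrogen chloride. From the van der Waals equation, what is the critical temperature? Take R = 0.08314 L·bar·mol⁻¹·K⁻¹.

T_c ≈ 321.5 K

For a van der Waals gas, T_c = 8a/(27Rb).
T_c = 8×3.645/(27×0.08314×0.04041) = 29.160/0.090712 = 321.5 K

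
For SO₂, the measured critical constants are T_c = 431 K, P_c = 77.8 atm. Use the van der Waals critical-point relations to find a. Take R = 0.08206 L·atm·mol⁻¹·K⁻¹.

a ≈ 6.783 L²·atm/mol²

From T_c = 8a/(27Rb) and P_c = a/(27b²): a = 27 R² T_c²/(64 P_c).
a = 27×(0.08206)²×(431)²/(64×77.8) = 33774/4979.2 = 6.783 L²·atm/mol²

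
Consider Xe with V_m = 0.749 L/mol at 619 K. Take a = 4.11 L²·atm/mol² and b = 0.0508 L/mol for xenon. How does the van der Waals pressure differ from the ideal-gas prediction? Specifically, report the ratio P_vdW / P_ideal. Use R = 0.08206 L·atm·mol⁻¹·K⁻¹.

Ideal: P_ideal = RT/V_m = (0.08206)(619)/0.749 = 67.8173 atm
vdW: P = RT/(V_m − b) − a/V_m² = 50.7951/0.698200 − 4.11/0.561001 = 72.7515 − 7.32619 = 65.4253 atm
Ratio = 65.4253/67.8173 = 0.9647

P_vdW / P_ideal ≈ 0.9647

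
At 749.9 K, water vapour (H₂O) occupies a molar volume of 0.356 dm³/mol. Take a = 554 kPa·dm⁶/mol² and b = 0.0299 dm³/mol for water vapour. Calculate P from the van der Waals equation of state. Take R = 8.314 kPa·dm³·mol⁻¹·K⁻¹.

P ≈ 14748 kPa

P = RT/(V_m − b) − a/V_m²
RT/(V_m − b) = (8.314)(749.9)/(0.356 − 0.0299) = 6234.7/0.32610 = 19119 kPa
a/V_m² = 554/(0.356)² = 4371.3 kPa
P = 19119 − 4371.3 = 14748 kPa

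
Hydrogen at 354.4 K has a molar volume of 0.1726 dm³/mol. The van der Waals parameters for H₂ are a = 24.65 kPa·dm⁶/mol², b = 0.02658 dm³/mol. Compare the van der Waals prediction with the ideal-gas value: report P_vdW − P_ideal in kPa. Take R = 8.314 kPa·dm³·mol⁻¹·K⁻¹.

ΔP ≈ 2280 kPa

Ideal: P_ideal = RT/V_m = (8.314)(354.4)/0.1726 = 17071.2 kPa
vdW: P = RT/(V_m − b) − a/V_m² = 2946.48/0.146020 − 24.65/0.0297908 = 20178.6 − 827.437 = 19351.2 kPa
ΔP = 19351.2 − 17071.2 = 2280 kPa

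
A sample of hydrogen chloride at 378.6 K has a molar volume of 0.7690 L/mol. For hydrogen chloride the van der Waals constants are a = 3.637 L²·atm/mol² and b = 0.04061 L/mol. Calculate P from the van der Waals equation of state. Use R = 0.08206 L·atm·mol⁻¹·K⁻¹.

P ≈ 36.50 atm

P = RT/(V_m − b) − a/V_m²
RT/(V_m − b) = (0.08206)(378.6)/(0.7690 − 0.04061) = 31.068/0.72839 = 42.653 atm
a/V_m² = 3.637/(0.7690)² = 6.1502 atm
P = 42.653 − 6.1502 = 36.50 atm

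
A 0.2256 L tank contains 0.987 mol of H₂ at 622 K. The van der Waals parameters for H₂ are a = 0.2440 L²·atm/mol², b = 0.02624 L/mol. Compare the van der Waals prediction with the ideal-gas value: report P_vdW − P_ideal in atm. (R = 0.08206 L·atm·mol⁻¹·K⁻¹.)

Ideal: P_ideal = nRT/V = (0.987)(0.08206)(622)/0.2256 = 223.306 atm
vdW: P = nRT/(V − nb) − a n²/V² = 50.3778/0.199701 − 0.237697/0.0508954 = 252.266 − 4.67030 = 247.596 atm
ΔP = 247.596 − 223.306 = 24.29 atm

ΔP ≈ 24.29 atm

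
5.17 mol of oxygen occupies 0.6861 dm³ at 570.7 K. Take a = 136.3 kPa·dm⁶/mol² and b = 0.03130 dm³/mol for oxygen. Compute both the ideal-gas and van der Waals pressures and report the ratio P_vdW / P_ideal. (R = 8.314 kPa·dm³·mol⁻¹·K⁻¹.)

P_vdW / P_ideal ≈ 1.092

Ideal: P_ideal = nRT/V = (5.17)(8.314)(570.7)/0.6861 = 35753.7 kPa
vdW: P = nRT/(V − nb) − a n²/V² = 24530.6/0.524279 − 3643.15/0.470733 = 46789.2 − 7739.31 = 39049.9 kPa
Ratio = 39049.9/35753.7 = 1.092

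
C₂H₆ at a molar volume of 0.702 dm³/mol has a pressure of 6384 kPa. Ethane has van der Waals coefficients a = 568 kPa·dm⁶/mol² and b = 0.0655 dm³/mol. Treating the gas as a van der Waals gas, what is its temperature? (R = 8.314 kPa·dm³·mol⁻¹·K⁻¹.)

T = (P + a/V_m²)(V_m − b)/R
P + a/V_m² = 6384 + 568/(0.702)² = 7536.6 kPa
V_m − b = 0.702 − 0.0655 = 0.63650 dm³/mol
T = (7536.6)(0.63650)/8.314 = 577.0 K

T ≈ 577.0 K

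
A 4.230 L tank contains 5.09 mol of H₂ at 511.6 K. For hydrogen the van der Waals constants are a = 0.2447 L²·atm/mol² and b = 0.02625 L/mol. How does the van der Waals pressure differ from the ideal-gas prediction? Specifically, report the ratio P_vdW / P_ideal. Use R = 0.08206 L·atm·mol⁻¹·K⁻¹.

Ideal: P_ideal = nRT/V = (5.09)(0.08206)(511.6)/4.230 = 50.5172 atm
vdW: P = nRT/(V − nb) − a n²/V² = 213.688/4.09639 − 6.33971/17.8929 = 52.1650 − 0.354314 = 51.8107 atm
Ratio = 51.8107/50.5172 = 1.026

P_vdW / P_ideal ≈ 1.026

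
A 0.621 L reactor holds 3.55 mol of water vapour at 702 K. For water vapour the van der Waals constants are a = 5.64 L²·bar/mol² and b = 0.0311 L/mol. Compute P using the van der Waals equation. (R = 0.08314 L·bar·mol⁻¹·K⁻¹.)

P ≈ 221.5 bar

P = nRT/(V − nb) − a n²/V²
nRT/(V − nb) = (3.55)(0.08314)(702)/(0.621 − 3.55×0.0311) = 207.19/0.51060 = 405.78 bar
a n²/V² = (5.64)(3.55)²/(0.621)² = 184.31 bar
P = 405.78 − 184.31 = 221.5 bar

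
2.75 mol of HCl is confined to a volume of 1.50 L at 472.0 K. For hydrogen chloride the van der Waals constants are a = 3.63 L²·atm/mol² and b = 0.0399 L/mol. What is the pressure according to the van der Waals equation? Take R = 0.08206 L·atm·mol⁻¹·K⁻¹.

P ≈ 64.41 atm

P = nRT/(V − nb) − a n²/V²
nRT/(V − nb) = (2.75)(0.08206)(472.0)/(1.50 − 2.75×0.0399) = 106.51/1.3903 = 76.609 atm
a n²/V² = (3.63)(2.75)²/(1.50)² = 12.201 atm
P = 76.609 − 12.201 = 64.41 atm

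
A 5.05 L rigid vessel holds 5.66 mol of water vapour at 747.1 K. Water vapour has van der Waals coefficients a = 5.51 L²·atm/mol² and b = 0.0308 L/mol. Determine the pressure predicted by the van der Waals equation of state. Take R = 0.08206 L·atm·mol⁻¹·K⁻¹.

P = nRT/(V − nb) − a n²/V²
nRT/(V − nb) = (5.66)(0.08206)(747.1)/(5.05 − 5.66×0.0308) = 347.00/4.8757 = 71.169 atm
a n²/V² = (5.51)(5.66)²/(5.05)² = 6.9215 atm
P = 71.169 − 6.9215 = 64.25 atm

P ≈ 64.25 atm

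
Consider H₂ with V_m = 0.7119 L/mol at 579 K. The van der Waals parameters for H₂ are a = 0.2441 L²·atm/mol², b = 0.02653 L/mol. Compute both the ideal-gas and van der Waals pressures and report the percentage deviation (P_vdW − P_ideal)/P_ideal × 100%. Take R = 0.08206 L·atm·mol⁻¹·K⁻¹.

Ideal: P_ideal = RT/V_m = (0.08206)(579)/0.7119 = 66.7408 atm
vdW: P = RT/(V_m − b) − a/V_m² = 47.5127/0.685370 − 0.2441/0.506802 = 69.3242 − 0.481648 = 68.8426 atm
% deviation = (68.8426 − 66.7408)/66.7408 × 100% = 3.15%

3.15 %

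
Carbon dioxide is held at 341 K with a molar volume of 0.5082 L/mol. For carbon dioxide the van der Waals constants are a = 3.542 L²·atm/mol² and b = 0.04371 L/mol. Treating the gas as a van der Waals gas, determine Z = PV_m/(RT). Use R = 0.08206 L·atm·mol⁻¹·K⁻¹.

P = RT/(V_m − b) − a/V_m² = (0.08206)(341)/(0.5082 − 0.04371) − 3.542/(0.5082)²
  = 27.982/0.46449 − 13.714 = 60.242 − 13.714 = 46.528 atm
Z = PV_m/(RT) = (46.528)(0.5082)/((0.08206)(341)) = 23.646/27.982 = 0.8450

Z ≈ 0.8450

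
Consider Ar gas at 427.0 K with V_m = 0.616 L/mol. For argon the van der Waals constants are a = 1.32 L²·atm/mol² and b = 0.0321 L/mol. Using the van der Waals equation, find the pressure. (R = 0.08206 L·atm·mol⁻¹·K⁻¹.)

P ≈ 56.53 atm

P = RT/(V_m − b) − a/V_m²
RT/(V_m − b) = (0.08206)(427.0)/(0.616 − 0.0321) = 35.040/0.58390 = 60.010 atm
a/V_m² = 1.32/(0.616)² = 3.4787 atm
P = 60.010 − 3.4787 = 56.53 atm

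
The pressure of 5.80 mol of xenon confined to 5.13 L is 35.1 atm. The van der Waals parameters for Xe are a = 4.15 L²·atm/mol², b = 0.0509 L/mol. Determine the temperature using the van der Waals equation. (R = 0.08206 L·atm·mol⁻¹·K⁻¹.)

T = (P + a n²/V²)(V − nb)/(nR)
P + a n²/V² = 35.1 + (4.15)(5.80)²/(5.13)² = 40.405 atm
V − nb = 5.13 − (5.80)(0.0509) = 4.8348 L
T = (40.405)(4.8348)/((5.80)(0.08206)) = 410.4 K

T ≈ 410.4 K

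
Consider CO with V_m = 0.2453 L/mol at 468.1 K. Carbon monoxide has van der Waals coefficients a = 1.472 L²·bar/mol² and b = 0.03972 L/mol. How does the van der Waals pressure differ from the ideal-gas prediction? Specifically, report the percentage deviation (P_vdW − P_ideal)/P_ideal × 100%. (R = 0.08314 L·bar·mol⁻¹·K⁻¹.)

Ideal: P_ideal = RT/V_m = (0.08314)(468.1)/0.2453 = 158.654 bar
vdW: P = RT/(V_m − b) − a/V_m² = 38.9178/0.205580 − 1.472/0.0601721 = 189.307 − 24.4632 = 164.844 bar
% deviation = (164.844 − 158.654)/158.654 × 100% = 3.90%

3.90 %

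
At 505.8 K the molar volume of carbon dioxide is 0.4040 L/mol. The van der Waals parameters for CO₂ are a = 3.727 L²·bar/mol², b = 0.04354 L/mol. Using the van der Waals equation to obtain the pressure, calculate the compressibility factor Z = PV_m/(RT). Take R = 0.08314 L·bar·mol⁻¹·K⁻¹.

Z ≈ 0.9014

P = RT/(V_m − b) − a/V_m² = (0.08314)(505.8)/(0.4040 − 0.04354) − 3.727/(0.4040)²
  = 42.052/0.36046 − 22.835 = 116.66 − 22.835 = 93.83 bar
Z = PV_m/(RT) = (93.83)(0.4040)/((0.08314)(505.8)) = 37.907/42.052 = 0.9014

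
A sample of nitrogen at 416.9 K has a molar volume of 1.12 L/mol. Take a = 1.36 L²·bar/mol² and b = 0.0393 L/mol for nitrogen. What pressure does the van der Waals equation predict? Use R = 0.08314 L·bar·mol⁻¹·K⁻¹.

P ≈ 30.99 bar

P = RT/(V_m − b) − a/V_m²
RT/(V_m − b) = (0.08314)(416.9)/(1.12 − 0.0393) = 34.661/1.0807 = 32.073 bar
a/V_m² = 1.36/(1.12)² = 1.0842 bar
P = 32.073 − 1.0842 = 30.99 bar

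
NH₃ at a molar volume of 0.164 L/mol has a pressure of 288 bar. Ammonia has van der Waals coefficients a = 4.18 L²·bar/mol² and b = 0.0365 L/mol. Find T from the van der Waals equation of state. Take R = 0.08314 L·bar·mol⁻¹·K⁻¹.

T ≈ 680.0 K

T = (P + a/V_m²)(V_m − b)/R
P + a/V_m² = 288 + 4.18/(0.164)² = 443.41 bar
V_m − b = 0.164 − 0.0365 = 0.12750 L/mol
T = (443.41)(0.12750)/0.08314 = 680.0 K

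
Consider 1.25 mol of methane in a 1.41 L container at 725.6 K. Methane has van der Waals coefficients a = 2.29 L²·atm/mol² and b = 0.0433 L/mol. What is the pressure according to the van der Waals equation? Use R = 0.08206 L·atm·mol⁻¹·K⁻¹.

P = nRT/(V − nb) − a n²/V²
nRT/(V − nb) = (1.25)(0.08206)(725.6)/(1.41 − 1.25×0.0433) = 74.428/1.3559 = 54.892 atm
a n²/V² = (2.29)(1.25)²/(1.41)² = 1.7998 atm
P = 54.892 − 1.7998 = 53.09 atm

P ≈ 53.09 atm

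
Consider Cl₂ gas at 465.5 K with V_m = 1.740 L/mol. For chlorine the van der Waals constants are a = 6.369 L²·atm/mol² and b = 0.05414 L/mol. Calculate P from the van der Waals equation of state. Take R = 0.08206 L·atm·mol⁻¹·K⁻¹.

P = RT/(V_m − b) − a/V_m²
RT/(V_m − b) = (0.08206)(465.5)/(1.740 − 0.05414) = 38.199/1.6859 = 22.658 atm
a/V_m² = 6.369/(1.740)² = 2.1036 atm
P = 22.658 − 2.1036 = 20.55 atm

P ≈ 20.55 atm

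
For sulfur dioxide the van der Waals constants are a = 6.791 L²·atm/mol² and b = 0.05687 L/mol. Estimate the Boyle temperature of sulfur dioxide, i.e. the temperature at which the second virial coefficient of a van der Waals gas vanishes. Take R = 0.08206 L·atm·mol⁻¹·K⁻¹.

For a van der Waals gas the second virial coefficient B₂ = b − a/(RT) vanishes at T_B = a/(Rb).
T_B = 6.791/(0.08206×0.05687) = 6.791/0.0046668 = 1455 K

T_B ≈ 1455 K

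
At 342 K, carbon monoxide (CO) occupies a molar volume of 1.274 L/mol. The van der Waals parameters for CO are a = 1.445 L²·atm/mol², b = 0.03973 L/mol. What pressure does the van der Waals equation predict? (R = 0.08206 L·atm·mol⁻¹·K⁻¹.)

P = RT/(V_m − b) − a/V_m²
RT/(V_m − b) = (0.08206)(342)/(1.274 − 0.03973) = 28.065/1.2343 = 22.738 atm
a/V_m² = 1.445/(1.274)² = 0.89028 atm
P = 22.738 − 0.89028 = 21.85 atm

P ≈ 21.85 atm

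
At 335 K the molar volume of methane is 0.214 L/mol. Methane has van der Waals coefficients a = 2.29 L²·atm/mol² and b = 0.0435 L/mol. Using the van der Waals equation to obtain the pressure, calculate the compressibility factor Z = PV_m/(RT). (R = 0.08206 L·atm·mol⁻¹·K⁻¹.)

P = RT/(V_m − b) − a/V_m² = (0.08206)(335)/(0.214 − 0.0435) − 2.29/(0.214)²
  = 27.490/0.17050 − 50.004 = 161.23 − 50.004 = 111.23 atm
Z = PV_m/(RT) = (111.23)(0.214)/((0.08206)(335)) = 23.803/27.490 = 0.8659

Z ≈ 0.8659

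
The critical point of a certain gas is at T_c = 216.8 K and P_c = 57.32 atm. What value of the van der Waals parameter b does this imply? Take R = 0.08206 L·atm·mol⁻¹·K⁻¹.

b ≈ 0.03880 L/mol

From T_c = 8a/(27Rb) and P_c = a/(27b²): b = R T_c/(8 P_c).
b = (0.08206)(216.8)/(8×57.32) = 17.791/458.56 = 0.03880 L/mol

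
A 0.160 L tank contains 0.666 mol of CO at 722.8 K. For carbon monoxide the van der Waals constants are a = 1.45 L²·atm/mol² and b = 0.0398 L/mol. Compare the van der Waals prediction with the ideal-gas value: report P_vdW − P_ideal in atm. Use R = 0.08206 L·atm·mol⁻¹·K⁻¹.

ΔP ≈ 23.90 atm

Ideal: P_ideal = nRT/V = (0.666)(0.08206)(722.8)/0.160 = 246.890 atm
vdW: P = nRT/(V − nb) − a n²/V² = 39.5024/0.133493 − 0.643156/0.0256000 = 295.914 − 25.1233 = 270.791 atm
ΔP = 270.791 − 246.890 = 23.90 atm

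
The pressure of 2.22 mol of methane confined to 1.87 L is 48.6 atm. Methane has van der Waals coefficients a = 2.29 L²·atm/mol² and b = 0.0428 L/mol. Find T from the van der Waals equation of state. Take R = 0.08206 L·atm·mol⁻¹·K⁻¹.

T ≈ 505.0 K

T = (P + a n²/V²)(V − nb)/(nR)
P + a n²/V² = 48.6 + (2.29)(2.22)²/(1.87)² = 51.827 atm
V − nb = 1.87 − (2.22)(0.0428) = 1.7750 L
T = (51.827)(1.7750)/((2.22)(0.08206)) = 505.0 K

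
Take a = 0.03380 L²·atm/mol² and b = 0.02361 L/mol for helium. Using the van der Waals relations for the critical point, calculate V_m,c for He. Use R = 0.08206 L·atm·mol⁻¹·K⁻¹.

For a van der Waals gas, V_m,c = 3b.
V_m,c = 3×0.02361 = 0.07083 L/mol

V_m,c ≈ 0.07083 L/mol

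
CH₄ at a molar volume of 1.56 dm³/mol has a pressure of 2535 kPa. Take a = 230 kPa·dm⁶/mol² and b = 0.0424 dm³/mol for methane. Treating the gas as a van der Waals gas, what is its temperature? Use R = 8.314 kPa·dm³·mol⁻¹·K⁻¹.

T = (P + a/V_m²)(V_m − b)/R
P + a/V_m² = 2535 + 230/(1.56)² = 2629.5 kPa
V_m − b = 1.56 − 0.0424 = 1.5176 dm³/mol
T = (2629.5)(1.5176)/8.314 = 480.0 K

T ≈ 480.0 K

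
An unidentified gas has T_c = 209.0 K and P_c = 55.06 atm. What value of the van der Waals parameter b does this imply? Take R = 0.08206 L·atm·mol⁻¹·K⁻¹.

b ≈ 0.03894 L/mol

From T_c = 8a/(27Rb) and P_c = a/(27b²): b = R T_c/(8 P_c).
b = (0.08206)(209.0)/(8×55.06) = 17.151/440.48 = 0.03894 L/mol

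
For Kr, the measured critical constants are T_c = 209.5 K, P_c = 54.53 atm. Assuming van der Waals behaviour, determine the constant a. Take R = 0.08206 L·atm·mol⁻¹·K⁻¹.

From T_c = 8a/(27Rb) and P_c = a/(27b²): a = 27 R² T_c²/(64 P_c).
a = 27×(0.08206)²×(209.5)²/(64×54.53) = 7979.9/3489.9 = 2.287 L²·atm/mol²

a ≈ 2.287 L²·atm/mol²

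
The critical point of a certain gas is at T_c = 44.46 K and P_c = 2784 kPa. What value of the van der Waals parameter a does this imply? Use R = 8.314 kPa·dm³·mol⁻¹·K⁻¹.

a ≈ 20.70 kPa·dm⁶/mol²

From T_c = 8a/(27Rb) and P_c = a/(27b²): a = 27 R² T_c²/(64 P_c).
a = 27×(8.314)²×(44.46)²/(64×2784) = 3689119/178176 = 20.70 kPa·dm⁶/mol²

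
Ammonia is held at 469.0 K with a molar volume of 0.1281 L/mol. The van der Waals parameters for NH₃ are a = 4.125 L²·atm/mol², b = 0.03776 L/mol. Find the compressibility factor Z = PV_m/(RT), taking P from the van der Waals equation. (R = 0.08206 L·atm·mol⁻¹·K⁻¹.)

P = RT/(V_m − b) − a/V_m² = (0.08206)(469.0)/(0.1281 − 0.03776) − 4.125/(0.1281)²
  = 38.486/0.090340 − 251.38 = 426.01 − 251.38 = 174.63 atm
Z = PV_m/(RT) = (174.63)(0.1281)/((0.08206)(469.0)) = 22.370/38.486 = 0.5813

Z ≈ 0.5813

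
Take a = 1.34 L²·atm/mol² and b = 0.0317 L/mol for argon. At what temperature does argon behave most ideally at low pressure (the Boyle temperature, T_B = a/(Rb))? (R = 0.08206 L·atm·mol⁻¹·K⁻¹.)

For a van der Waals gas the second virial coefficient B₂ = b − a/(RT) vanishes at T_B = a/(Rb).
T_B = 1.34/(0.08206×0.0317) = 1.34/0.0026013 = 515.1 K

T_B ≈ 515.1 K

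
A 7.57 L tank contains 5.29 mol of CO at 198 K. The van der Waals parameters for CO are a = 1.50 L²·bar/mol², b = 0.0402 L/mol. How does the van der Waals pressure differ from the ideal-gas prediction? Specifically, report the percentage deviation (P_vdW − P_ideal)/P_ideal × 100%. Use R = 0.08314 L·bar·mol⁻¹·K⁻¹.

-3.48 %

Ideal: P_ideal = nRT/V = (5.29)(0.08314)(198)/7.57 = 11.5036 bar
vdW: P = nRT/(V − nb) − a n²/V² = 87.0825/7.35734 − 41.9762/57.3049 = 11.8361 − 0.732506 = 11.1036 bar
% deviation = (11.1036 − 11.5036)/11.5036 × 100% = -3.48%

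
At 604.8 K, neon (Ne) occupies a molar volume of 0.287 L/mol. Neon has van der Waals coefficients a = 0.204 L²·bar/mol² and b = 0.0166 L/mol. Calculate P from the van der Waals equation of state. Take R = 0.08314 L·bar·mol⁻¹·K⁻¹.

P ≈ 183.5 bar

P = RT/(V_m − b) − a/V_m²
RT/(V_m − b) = (0.08314)(604.8)/(0.287 − 0.0166) = 50.283/0.27040 = 185.96 bar
a/V_m² = 0.204/(0.287)² = 2.4767 bar
P = 185.96 − 2.4767 = 183.5 bar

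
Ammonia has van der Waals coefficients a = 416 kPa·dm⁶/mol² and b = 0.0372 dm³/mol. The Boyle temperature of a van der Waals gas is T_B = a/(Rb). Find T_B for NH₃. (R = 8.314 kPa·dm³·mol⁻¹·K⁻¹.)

T_B ≈ 1345 K

For a van der Waals gas the second virial coefficient B₂ = b − a/(RT) vanishes at T_B = a/(Rb).
T_B = 416/(8.314×0.0372) = 416/0.30928 = 1345 K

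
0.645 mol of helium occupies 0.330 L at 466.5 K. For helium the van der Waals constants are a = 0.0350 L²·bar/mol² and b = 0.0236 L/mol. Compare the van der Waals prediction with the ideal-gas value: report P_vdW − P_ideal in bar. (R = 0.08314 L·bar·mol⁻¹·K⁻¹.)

ΔP ≈ 3.532 bar

Ideal: P_ideal = nRT/V = (0.645)(0.08314)(466.5)/0.330 = 75.8067 bar
vdW: P = nRT/(V − nb) − a n²/V² = 25.0162/0.314778 − 0.0145609/0.108900 = 79.4725 − 0.133709 = 79.3388 bar
ΔP = 79.3388 − 75.8067 = 3.532 bar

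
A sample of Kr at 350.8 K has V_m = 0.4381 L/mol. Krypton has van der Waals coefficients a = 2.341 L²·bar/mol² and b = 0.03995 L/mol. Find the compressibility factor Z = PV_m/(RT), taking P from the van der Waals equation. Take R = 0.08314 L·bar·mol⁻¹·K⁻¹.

Z ≈ 0.9171

P = RT/(V_m − b) − a/V_m² = (0.08314)(350.8)/(0.4381 − 0.03995) − 2.341/(0.4381)²
  = 29.166/0.39815 − 12.197 = 73.254 − 12.197 = 61.057 bar
Z = PV_m/(RT) = (61.057)(0.4381)/((0.08314)(350.8)) = 26.749/29.166 = 0.9171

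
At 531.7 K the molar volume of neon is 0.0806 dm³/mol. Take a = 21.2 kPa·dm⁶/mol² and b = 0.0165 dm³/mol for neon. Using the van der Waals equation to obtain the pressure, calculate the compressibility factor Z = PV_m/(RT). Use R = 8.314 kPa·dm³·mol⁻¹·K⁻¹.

Z ≈ 1.198

P = RT/(V_m − b) − a/V_m² = (8.314)(531.7)/(0.0806 − 0.0165) − 21.2/(0.0806)²
  = 4420.6/0.064100 − 3263.4 = 68964 − 3263.4 = 65701 kPa
Z = PV_m/(RT) = (65701)(0.0806)/((8.314)(531.7)) = 5295.5/4420.6 = 1.198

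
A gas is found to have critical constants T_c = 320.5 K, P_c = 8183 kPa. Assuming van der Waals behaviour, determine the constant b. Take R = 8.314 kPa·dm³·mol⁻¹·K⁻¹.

b ≈ 0.04070 dm³/mol

From T_c = 8a/(27Rb) and P_c = a/(27b²): b = R T_c/(8 P_c).
b = (8.314)(320.5)/(8×8183) = 2664.6/65464 = 0.04070 dm³/mol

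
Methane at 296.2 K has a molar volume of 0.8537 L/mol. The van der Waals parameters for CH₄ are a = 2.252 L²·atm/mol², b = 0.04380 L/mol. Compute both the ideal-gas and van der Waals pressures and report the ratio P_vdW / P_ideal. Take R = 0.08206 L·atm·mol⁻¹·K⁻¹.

P_vdW / P_ideal ≈ 0.9456

Ideal: P_ideal = RT/V_m = (0.08206)(296.2)/0.8537 = 28.4716 atm
vdW: P = RT/(V_m − b) − a/V_m² = 24.3062/0.809900 − 2.252/0.728804 = 30.0114 − 3.08999 = 26.9214 atm
Ratio = 26.9214/28.4716 = 0.9456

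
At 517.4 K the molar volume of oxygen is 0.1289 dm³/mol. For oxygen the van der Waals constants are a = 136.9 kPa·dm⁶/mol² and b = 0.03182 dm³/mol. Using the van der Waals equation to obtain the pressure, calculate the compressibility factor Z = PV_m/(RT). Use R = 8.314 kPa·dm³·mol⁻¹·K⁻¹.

P = RT/(V_m − b) − a/V_m² = (8.314)(517.4)/(0.1289 − 0.03182) − 136.9/(0.1289)²
  = 4301.7/0.097080 − 8239.4 = 44311 − 8239.4 = 36072 kPa
Z = PV_m/(RT) = (36072)(0.1289)/((8.314)(517.4)) = 4649.7/4301.7 = 1.081

Z ≈ 1.081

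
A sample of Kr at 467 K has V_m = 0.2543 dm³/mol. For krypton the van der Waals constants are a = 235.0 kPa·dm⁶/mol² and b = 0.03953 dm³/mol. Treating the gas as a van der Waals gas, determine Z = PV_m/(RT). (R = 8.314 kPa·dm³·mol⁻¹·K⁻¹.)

Z ≈ 0.9460

P = RT/(V_m − b) − a/V_m² = (8.314)(467)/(0.2543 − 0.03953) − 235.0/(0.2543)²
  = 3882.6/0.21477 − 3633.9 = 18078 − 3633.9 = 14444 kPa
Z = PV_m/(RT) = (14444)(0.2543)/((8.314)(467)) = 3673.1/3882.6 = 0.9460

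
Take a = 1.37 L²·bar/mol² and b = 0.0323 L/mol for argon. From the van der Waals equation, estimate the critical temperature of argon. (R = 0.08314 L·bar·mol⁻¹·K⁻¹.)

T_c ≈ 151.2 K

For a van der Waals gas, T_c = 8a/(27Rb).
T_c = 8×1.37/(27×0.08314×0.0323) = 10.960/0.072506 = 151.2 K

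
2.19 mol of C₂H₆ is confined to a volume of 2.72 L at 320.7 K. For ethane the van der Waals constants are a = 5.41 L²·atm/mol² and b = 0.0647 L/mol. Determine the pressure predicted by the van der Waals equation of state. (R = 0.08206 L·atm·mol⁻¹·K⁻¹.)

P ≈ 18.85 atm

P = nRT/(V − nb) − a n²/V²
nRT/(V − nb) = (2.19)(0.08206)(320.7)/(2.72 − 2.19×0.0647) = 57.633/2.5783 = 22.353 atm
a n²/V² = (5.41)(2.19)²/(2.72)² = 3.5071 atm
P = 22.353 − 3.5071 = 18.85 atm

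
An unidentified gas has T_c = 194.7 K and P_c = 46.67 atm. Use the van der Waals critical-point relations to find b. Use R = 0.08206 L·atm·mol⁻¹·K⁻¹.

From T_c = 8a/(27Rb) and P_c = a/(27b²): b = R T_c/(8 P_c).
b = (0.08206)(194.7)/(8×46.67) = 15.977/373.36 = 0.04279 L/mol

b ≈ 0.04279 L/mol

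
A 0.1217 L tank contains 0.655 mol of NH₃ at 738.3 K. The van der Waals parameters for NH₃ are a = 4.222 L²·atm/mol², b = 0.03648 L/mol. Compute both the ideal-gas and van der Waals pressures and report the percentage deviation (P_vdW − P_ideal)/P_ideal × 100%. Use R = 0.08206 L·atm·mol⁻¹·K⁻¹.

Ideal: P_ideal = nRT/V = (0.655)(0.08206)(738.3)/0.1217 = 326.073 atm
vdW: P = nRT/(V − nb) − a n²/V² = 39.6831/0.0978056 − 1.81134/0.0148109 = 405.734 − 122.298 = 283.436 atm
% deviation = (283.436 − 326.073)/326.073 × 100% = -13.08%

-13.08 %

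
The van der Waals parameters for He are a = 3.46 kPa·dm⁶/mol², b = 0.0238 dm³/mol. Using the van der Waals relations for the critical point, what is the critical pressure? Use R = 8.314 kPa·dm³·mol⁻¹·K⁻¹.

P_c ≈ 226.2 kPa

For a van der Waals gas, P_c = a/(27b²).
P_c = 3.46/(27×(0.0238)²) = 3.46/0.015294 = 226.2 kPa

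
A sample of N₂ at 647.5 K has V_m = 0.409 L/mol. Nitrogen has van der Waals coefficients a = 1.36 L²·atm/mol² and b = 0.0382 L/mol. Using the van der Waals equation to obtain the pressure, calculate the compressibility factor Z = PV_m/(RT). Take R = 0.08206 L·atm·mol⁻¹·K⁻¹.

Z ≈ 1.040

P = RT/(V_m − b) − a/V_m² = (0.08206)(647.5)/(0.409 − 0.0382) − 1.36/(0.409)²
  = 53.134/0.37080 − 8.1300 = 143.30 − 8.1300 = 135.17 atm
Z = PV_m/(RT) = (135.17)(0.409)/((0.08206)(647.5)) = 55.285/53.134 = 1.040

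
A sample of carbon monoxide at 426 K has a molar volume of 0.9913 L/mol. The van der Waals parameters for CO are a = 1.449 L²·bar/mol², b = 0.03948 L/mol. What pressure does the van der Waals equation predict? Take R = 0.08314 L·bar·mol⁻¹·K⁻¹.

P = RT/(V_m − b) − a/V_m²
RT/(V_m − b) = (0.08314)(426)/(0.9913 − 0.03948) = 35.418/0.95182 = 37.211 bar
a/V_m² = 1.449/(0.9913)² = 1.4745 bar
P = 37.211 − 1.4745 = 35.74 bar

P ≈ 35.74 bar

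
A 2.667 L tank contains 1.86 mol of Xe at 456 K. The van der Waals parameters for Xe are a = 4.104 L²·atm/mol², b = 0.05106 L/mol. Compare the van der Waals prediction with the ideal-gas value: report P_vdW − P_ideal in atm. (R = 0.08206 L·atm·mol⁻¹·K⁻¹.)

Ideal: P_ideal = nRT/V = (1.86)(0.08206)(456)/2.667 = 26.0967 atm
vdW: P = nRT/(V − nb) − a n²/V² = 69.6000/2.57203 − 14.1982/7.11289 = 27.0603 − 1.99612 = 25.0642 atm
ΔP = 25.0642 − 26.0967 = -1.033 atm

ΔP ≈ -1.033 atm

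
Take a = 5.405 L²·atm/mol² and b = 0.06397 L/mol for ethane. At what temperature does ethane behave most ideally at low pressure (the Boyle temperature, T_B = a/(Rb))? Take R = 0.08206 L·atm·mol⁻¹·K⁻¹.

T_B ≈ 1030 K

For a van der Waals gas the second virial coefficient B₂ = b − a/(RT) vanishes at T_B = a/(Rb).
T_B = 5.405/(0.08206×0.06397) = 5.405/0.0052494 = 1030 K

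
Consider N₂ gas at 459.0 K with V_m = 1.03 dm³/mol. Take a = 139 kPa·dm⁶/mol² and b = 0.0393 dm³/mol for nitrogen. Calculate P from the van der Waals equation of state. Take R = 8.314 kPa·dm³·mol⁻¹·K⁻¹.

P ≈ 3721 kPa

P = RT/(V_m − b) − a/V_m²
RT/(V_m − b) = (8.314)(459.0)/(1.03 − 0.0393) = 3816.1/0.99070 = 3851.9 kPa
a/V_m² = 139/(1.03)² = 131.02 kPa
P = 3851.9 − 131.02 = 3721 kPa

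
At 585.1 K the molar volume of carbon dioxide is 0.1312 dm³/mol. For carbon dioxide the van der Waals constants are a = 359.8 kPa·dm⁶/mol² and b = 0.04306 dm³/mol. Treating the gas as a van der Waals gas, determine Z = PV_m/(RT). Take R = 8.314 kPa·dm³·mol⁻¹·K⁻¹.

P = RT/(V_m − b) − a/V_m² = (8.314)(585.1)/(0.1312 − 0.04306) − 359.8/(0.1312)²
  = 4864.5/0.088140 − 20902 = 55191 − 20902 = 34289 kPa
Z = PV_m/(RT) = (34289)(0.1312)/((8.314)(585.1)) = 4498.7/4864.5 = 0.9248

Z ≈ 0.9248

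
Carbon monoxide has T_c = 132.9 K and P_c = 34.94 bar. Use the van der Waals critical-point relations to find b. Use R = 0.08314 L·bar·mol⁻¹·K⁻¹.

b ≈ 0.03953 L/mol

From T_c = 8a/(27Rb) and P_c = a/(27b²): b = R T_c/(8 P_c).
b = (0.08314)(132.9)/(8×34.94) = 11.049/279.52 = 0.03953 L/mol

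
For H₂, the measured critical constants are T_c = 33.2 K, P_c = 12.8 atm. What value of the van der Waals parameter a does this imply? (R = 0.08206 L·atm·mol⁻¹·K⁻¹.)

a ≈ 0.2446 L²·atm/mol²

From T_c = 8a/(27Rb) and P_c = a/(27b²): a = 27 R² T_c²/(64 P_c).
a = 27×(0.08206)²×(33.2)²/(64×12.8) = 200.40/819.20 = 0.2446 L²·atm/mol²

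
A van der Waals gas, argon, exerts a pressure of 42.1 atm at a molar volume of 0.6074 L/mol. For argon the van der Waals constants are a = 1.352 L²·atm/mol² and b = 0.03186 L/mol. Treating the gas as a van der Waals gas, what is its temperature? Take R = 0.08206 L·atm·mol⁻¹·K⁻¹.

T ≈ 321.0 K

T = (P + a/V_m²)(V_m − b)/R
P + a/V_m² = 42.1 + 1.352/(0.6074)² = 45.765 atm
V_m − b = 0.6074 − 0.03186 = 0.57554 L/mol
T = (45.765)(0.57554)/0.08206 = 321.0 K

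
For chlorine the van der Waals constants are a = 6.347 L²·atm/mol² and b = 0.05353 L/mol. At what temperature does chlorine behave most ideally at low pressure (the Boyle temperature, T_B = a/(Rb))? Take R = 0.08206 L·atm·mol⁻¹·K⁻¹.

T_B ≈ 1445 K

For a van der Waals gas the second virial coefficient B₂ = b − a/(RT) vanishes at T_B = a/(Rb).
T_B = 6.347/(0.08206×0.05353) = 6.347/0.0043927 = 1445 K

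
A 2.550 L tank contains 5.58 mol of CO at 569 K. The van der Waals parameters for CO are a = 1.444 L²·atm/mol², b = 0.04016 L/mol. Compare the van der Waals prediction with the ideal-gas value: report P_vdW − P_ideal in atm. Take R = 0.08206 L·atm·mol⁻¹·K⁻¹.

Ideal: P_ideal = nRT/V = (5.58)(0.08206)(569)/2.550 = 102.173 atm
vdW: P = nRT/(V − nb) − a n²/V² = 260.542/2.32591 − 44.9610/6.50250 = 112.017 − 6.91442 = 105.103 atm
ΔP = 105.103 − 102.173 = 2.93 atm

ΔP ≈ 2.93 atm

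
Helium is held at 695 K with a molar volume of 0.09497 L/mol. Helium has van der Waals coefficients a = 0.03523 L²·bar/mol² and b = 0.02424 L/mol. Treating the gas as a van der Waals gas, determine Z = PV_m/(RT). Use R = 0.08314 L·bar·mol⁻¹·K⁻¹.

P = RT/(V_m − b) − a/V_m² = (0.08314)(695)/(0.09497 − 0.02424) − 0.03523/(0.09497)²
  = 57.782/0.070730 − 3.9061 = 816.94 − 3.9061 = 813.03 bar
Z = PV_m/(RT) = (813.03)(0.09497)/((0.08314)(695)) = 77.213/57.782 = 1.336

Z ≈ 1.336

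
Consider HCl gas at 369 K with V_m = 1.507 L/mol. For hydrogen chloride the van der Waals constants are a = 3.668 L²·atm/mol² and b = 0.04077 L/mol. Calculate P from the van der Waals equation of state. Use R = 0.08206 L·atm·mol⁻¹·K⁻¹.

P ≈ 19.04 atm

P = RT/(V_m − b) − a/V_m²
RT/(V_m − b) = (0.08206)(369)/(1.507 − 0.04077) = 30.280/1.4662 = 20.652 atm
a/V_m² = 3.668/(1.507)² = 1.6151 atm
P = 20.652 − 1.6151 = 19.04 atm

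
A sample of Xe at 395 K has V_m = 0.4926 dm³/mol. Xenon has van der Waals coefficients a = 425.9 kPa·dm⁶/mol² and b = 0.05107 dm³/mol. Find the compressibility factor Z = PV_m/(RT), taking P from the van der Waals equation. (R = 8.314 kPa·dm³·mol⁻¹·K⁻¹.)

P = RT/(V_m − b) − a/V_m² = (8.314)(395)/(0.4926 − 0.05107) − 425.9/(0.4926)²
  = 3284.0/0.44153 − 1755.2 = 7437.8 − 1755.2 = 5682.6 kPa
Z = PV_m/(RT) = (5682.6)(0.4926)/((8.314)(395)) = 2799.2/3284.0 = 0.8524

Z ≈ 0.8524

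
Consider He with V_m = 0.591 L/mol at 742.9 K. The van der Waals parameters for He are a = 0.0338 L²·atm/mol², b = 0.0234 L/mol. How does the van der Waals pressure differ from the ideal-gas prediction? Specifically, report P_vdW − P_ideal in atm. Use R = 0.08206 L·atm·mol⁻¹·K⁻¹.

ΔP ≈ 4.16 atm

Ideal: P_ideal = RT/V_m = (0.08206)(742.9)/0.591 = 103.151 atm
vdW: P = RT/(V_m − b) − a/V_m² = 60.9624/0.567600 − 0.0338/0.349281 = 107.404 − 0.0967702 = 107.307 atm
ΔP = 107.307 − 103.151 = 4.16 atm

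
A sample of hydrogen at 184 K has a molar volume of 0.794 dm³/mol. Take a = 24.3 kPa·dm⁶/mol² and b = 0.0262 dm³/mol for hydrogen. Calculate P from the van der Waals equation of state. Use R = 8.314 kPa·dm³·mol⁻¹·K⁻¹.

P ≈ 1954 kPa

P = RT/(V_m − b) − a/V_m²
RT/(V_m − b) = (8.314)(184)/(0.794 − 0.0262) = 1529.8/0.76780 = 1992.4 kPa
a/V_m² = 24.3/(0.794)² = 38.545 kPa
P = 1992.4 − 38.545 = 1954 kPa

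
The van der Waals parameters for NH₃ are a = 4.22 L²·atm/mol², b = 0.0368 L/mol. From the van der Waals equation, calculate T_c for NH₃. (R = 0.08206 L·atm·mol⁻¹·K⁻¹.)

T_c ≈ 414.1 K

For a van der Waals gas, T_c = 8a/(27Rb).
T_c = 8×4.22/(27×0.08206×0.0368) = 33.760/0.081535 = 414.1 K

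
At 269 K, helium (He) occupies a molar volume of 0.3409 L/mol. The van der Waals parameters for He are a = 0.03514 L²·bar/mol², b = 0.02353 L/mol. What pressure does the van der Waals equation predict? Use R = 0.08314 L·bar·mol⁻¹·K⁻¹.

P = RT/(V_m − b) − a/V_m²
RT/(V_m − b) = (0.08314)(269)/(0.3409 − 0.02353) = 22.365/0.31737 = 70.470 bar
a/V_m² = 0.03514/(0.3409)² = 0.30238 bar
P = 70.470 − 0.30238 = 70.17 bar

P ≈ 70.17 bar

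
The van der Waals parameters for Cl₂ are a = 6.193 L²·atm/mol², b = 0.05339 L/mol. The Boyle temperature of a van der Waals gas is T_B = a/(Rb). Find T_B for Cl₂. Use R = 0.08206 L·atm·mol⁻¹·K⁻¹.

For a van der Waals gas the second virial coefficient B₂ = b − a/(RT) vanishes at T_B = a/(Rb).
T_B = 6.193/(0.08206×0.05339) = 6.193/0.0043812 = 1414 K

T_B ≈ 1414 K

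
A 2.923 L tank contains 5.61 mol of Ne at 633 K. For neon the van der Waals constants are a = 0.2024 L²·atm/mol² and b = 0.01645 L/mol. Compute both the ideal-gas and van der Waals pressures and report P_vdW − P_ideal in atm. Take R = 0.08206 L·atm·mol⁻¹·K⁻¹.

Ideal: P_ideal = nRT/V = (5.61)(0.08206)(633)/2.923 = 99.6941 atm
vdW: P = nRT/(V − nb) − a n²/V² = 291.406/2.83072 − 6.36995/8.54393 = 102.944 − 0.745553 = 102.198 atm
ΔP = 102.198 − 99.6941 = 2.50 atm

ΔP ≈ 2.50 atm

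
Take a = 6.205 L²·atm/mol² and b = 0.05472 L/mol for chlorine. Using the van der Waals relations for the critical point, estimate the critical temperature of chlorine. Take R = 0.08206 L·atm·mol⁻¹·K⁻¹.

For a van der Waals gas, T_c = 8a/(27Rb).
T_c = 8×6.205/(27×0.08206×0.05472) = 49.640/0.12124 = 409.4 K

T_c ≈ 409.4 K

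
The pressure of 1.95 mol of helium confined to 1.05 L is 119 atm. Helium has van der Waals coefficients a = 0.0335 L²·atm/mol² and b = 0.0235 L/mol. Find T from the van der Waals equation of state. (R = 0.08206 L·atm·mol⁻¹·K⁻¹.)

T ≈ 747.5 K

T = (P + a n²/V²)(V − nb)/(nR)
P + a n²/V² = 119 + (0.0335)(1.95)²/(1.05)² = 119.12 atm
V − nb = 1.05 − (1.95)(0.0235) = 1.0042 L
T = (119.12)(1.0042)/((1.95)(0.08206)) = 747.5 K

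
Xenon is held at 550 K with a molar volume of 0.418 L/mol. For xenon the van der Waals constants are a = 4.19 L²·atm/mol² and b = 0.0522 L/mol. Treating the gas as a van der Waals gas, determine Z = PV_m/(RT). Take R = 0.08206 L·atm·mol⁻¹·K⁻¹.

P = RT/(V_m − b) − a/V_m² = (0.08206)(550)/(0.418 − 0.0522) − 4.19/(0.418)²
  = 45.133/0.36580 − 23.981 = 123.38 − 23.981 = 99.40 atm
Z = PV_m/(RT) = (99.40)(0.418)/((0.08206)(550)) = 41.549/45.133 = 0.9206

Z ≈ 0.9206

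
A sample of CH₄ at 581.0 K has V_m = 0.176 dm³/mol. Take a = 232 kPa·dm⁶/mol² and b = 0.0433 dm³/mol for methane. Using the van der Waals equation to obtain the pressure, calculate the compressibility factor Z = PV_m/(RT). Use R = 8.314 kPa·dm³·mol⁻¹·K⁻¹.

P = RT/(V_m − b) − a/V_m² = (8.314)(581.0)/(0.176 − 0.0433) − 232/(0.176)²
  = 4830.4/0.13270 − 7489.7 = 36401 − 7489.7 = 28911 kPa
Z = PV_m/(RT) = (28911)(0.176)/((8.314)(581.0)) = 5088.3/4830.4 = 1.053

Z ≈ 1.053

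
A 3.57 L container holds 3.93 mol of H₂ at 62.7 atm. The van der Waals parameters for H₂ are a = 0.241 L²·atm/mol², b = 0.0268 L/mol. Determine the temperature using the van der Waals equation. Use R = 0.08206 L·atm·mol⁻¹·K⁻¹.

T = (P + a n²/V²)(V − nb)/(nR)
P + a n²/V² = 62.7 + (0.241)(3.93)²/(3.57)² = 62.992 atm
V − nb = 3.57 − (3.93)(0.0268) = 3.4647 L
T = (62.992)(3.4647)/((3.93)(0.08206)) = 676.7 K

T ≈ 676.7 K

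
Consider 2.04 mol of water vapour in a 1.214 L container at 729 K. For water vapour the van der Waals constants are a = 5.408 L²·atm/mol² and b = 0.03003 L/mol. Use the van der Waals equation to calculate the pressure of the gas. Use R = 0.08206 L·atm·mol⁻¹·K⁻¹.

P = nRT/(V − nb) − a n²/V²
nRT/(V − nb) = (2.04)(0.08206)(729)/(1.214 − 2.04×0.03003) = 122.04/1.1527 = 105.87 atm
a n²/V² = (5.408)(2.04)²/(1.214)² = 15.271 atm
P = 105.87 − 15.271 = 90.60 atm

P ≈ 90.60 atm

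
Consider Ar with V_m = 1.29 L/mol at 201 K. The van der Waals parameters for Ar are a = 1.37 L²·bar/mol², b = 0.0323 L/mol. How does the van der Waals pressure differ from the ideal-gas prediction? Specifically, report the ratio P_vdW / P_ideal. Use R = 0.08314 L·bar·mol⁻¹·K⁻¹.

P_vdW / P_ideal ≈ 0.9621

Ideal: P_ideal = RT/V_m = (0.08314)(201)/1.29 = 12.9544 bar
vdW: P = RT/(V_m − b) − a/V_m² = 16.7111/1.25770 − 1.37/1.66410 = 13.2870 − 0.823268 = 12.4637 bar
Ratio = 12.4637/12.9544 = 0.9621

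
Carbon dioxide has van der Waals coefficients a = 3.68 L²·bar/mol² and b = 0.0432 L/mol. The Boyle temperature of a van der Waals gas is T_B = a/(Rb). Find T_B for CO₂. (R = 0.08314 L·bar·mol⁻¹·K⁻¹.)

T_B ≈ 1025 K

For a van der Waals gas the second virial coefficient B₂ = b − a/(RT) vanishes at T_B = a/(Rb).
T_B = 3.68/(0.08314×0.0432) = 3.68/0.0035916 = 1025 K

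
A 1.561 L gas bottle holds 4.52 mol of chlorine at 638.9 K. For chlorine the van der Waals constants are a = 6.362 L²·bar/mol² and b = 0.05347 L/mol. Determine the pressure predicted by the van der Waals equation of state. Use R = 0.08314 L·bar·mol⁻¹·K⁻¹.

P = nRT/(V − nb) − a n²/V²
nRT/(V − nb) = (4.52)(0.08314)(638.9)/(1.561 − 4.52×0.05347) = 240.09/1.3193 = 181.98 bar
a n²/V² = (6.362)(4.52)²/(1.561)² = 53.341 bar
P = 181.98 − 53.341 = 128.6 bar

P ≈ 128.6 bar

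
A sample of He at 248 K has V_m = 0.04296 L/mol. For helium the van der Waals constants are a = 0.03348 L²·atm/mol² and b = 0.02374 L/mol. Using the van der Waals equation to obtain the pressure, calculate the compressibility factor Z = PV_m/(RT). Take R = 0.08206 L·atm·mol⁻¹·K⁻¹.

Z ≈ 2.197

P = RT/(V_m − b) − a/V_m² = (0.08206)(248)/(0.04296 − 0.02374) − 0.03348/(0.04296)²
  = 20.351/0.019220 − 18.141 = 1058.8 − 18.141 = 1040.7 atm
Z = PV_m/(RT) = (1040.7)(0.04296)/((0.08206)(248)) = 44.708/20.351 = 2.197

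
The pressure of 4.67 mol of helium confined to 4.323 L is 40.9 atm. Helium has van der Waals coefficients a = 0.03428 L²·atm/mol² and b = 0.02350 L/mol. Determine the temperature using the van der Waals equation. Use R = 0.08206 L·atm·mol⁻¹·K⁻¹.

T ≈ 450.1 K

T = (P + a n²/V²)(V − nb)/(nR)
P + a n²/V² = 40.9 + (0.03428)(4.67)²/(4.323)² = 40.940 atm
V − nb = 4.323 − (4.67)(0.02350) = 4.2133 L
T = (40.940)(4.2133)/((4.67)(0.08206)) = 450.1 K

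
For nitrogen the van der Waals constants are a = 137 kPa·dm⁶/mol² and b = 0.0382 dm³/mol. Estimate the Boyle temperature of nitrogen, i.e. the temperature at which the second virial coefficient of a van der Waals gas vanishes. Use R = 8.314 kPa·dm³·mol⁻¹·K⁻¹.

T_B ≈ 431.4 K

For a van der Waals gas the second virial coefficient B₂ = b − a/(RT) vanishes at T_B = a/(Rb).
T_B = 137/(8.314×0.0382) = 137/0.31759 = 431.4 K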